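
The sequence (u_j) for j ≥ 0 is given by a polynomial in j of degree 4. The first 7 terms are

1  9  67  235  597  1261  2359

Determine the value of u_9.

1st diffs: 8, 58, 168, 362, 664, 1098.
2nd diffs: 50, 110, 194, 302, 434.
3rd diffs: 60, 84, 108, 132.
4th diffs: 24, 24, 24 (constant).
Newton forward-difference form: u_j = 1 + 8·C(j,1) + 50·C(j,2) + 60·C(j,3) + 24·C(j,4).
At j = 9: j = 9, so u_9 = 1 + 72 + 1800 + 5040 + 3024 = 9937.

9937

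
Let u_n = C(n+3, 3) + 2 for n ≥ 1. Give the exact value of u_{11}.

C(14, 3) = 364, so u_{11} = 366.

366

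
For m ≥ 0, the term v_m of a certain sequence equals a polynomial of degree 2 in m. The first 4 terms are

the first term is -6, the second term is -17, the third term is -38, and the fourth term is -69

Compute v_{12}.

-798

1st diffs: -11, -21, -31.
2nd diffs: -10, -10 (constant).
So v_m = -5m^2 - 6m - 6.
Evaluating at m = 12 gives v_{12} = -798.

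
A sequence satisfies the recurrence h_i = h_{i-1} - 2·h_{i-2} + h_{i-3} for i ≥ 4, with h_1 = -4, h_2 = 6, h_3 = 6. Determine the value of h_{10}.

-18

Compute successive terms:
h_4 = -10, h_5 = -16, h_6 = 10, h_7 = 32, h_8 = -4, h_9 = -58, h_{10} = -18.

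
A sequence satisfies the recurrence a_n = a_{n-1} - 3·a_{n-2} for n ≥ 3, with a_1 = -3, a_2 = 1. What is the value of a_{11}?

-635

a_3 = 10; a_4 = 7; a_5 = -23; a_6 = -44; a_7 = 25; a_8 = 157; a_9 = 82; a_{10} = -389; a_{11} = -635.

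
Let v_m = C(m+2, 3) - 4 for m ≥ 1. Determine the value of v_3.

C(5, 3) = 10, so v_3 = 6.

6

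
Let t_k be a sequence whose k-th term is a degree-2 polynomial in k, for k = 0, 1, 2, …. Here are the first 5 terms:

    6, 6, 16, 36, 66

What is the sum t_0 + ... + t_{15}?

5696

1st diffs: 0, 10, 20, 30.
2nd diffs: 10, 10, 10 (constant).
Newton forward-difference form: t_k = 6 + 10·C(k,2).
Continuing: …, 106, 156, 216, 286, …, t_{15} = 1056.
Summing k = 0..15 (16 terms) gives 5696.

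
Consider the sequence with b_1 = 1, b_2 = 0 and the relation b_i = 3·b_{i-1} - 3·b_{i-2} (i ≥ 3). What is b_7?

b_3 = -3  b_4 = -9  b_5 = -18  b_6 = -27  b_7 = -27.

-27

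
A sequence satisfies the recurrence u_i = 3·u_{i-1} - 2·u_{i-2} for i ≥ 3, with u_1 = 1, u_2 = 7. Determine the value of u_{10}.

Applying the relation repeatedly:
u_3 = 19  u_4 = 43  u_5 = 91  u_6 = 187  u_7 = 379  u_8 = 763  u_9 = 1531  u_{10} = 3067.
(Characteristic roots are 2 and 1.)

3067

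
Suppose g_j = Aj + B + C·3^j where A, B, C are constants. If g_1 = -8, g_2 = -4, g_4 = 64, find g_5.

Write the equations: A + B + 3C = -8; 2A + B + 9C = -4; 4A + B + 81C = 64.
Subtracting the first from the second: A + 6C = 4.
Subtracting the second from the third: 2A + 72C = 68.
Solving: C = 1, A = -2, then B = -9.
So g_j = -2·j + (-9) + 1·3^j; at j=5 this is 224.

224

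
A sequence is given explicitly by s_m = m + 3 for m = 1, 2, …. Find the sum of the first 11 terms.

Over m = 1..11: Σm = 66.
Total = (1)·66 + (3)·11 = 99.

99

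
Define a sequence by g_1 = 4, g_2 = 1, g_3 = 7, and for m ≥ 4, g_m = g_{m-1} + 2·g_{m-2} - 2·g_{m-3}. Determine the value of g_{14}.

1

Applying the relation repeatedly:
g_4 = 1; g_5 = 13; g_6 = 1; …; g_{11} = 97; g_{12} = 1; g_{13} = 193; g_{14} = 1.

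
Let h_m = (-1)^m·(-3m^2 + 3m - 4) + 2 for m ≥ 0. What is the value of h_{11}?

336

(-1)^11 = -1; -3m^2 + 3m - 4 at m=11 is -334; so h_{11} = 336.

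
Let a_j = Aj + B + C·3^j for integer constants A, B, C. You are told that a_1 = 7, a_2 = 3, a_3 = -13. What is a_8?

-6537

The three given values yield: A + B + 3C = 7; 2A + B + 9C = 3; 3A + B + 27C = -13.
Subtracting the first from the second: A + 6C = -4.
Subtracting the second from the third: A + 18C = -16.
Solving: C = -1, A = 2, then B = 8.
Therefore a_8 = 16 + 8 + (-1)·6561 = -6537.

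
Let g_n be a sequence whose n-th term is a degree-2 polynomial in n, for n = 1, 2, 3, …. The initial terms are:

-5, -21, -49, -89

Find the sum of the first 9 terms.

-1629

1st diffs: -16, -28, -40.
2nd diffs: -12, -12 (constant).
So g_n = -6n^2 + 2n - 1.
Continuing: …, -141, -205, -281, -369, …, g_9 = -469.
Summing n = 1..9 (9 terms) gives -1629.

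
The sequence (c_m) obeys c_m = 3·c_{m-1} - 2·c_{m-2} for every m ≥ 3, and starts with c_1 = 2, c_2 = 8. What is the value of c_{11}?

Step forward from the initial values:
c_3 = 20; c_4 = 44; c_5 = 92; c_6 = 188; c_7 = 380; c_8 = 764; c_9 = 1532; c_{10} = 3068; c_{11} = 6140.
(Characteristic roots are 2 and 1.)

6140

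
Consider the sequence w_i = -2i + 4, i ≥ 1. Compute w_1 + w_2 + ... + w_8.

Over i = 1..8: Σi = 36.
Total = (-2)·36 + (4)·8 = -40.

-40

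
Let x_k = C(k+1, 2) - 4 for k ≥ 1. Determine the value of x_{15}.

C(16, 2) = 120, so x_{15} = 116.

116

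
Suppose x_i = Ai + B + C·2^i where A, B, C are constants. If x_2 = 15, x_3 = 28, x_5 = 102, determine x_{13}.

24590

Plug in i = 2, 3, 5: 2A + B + 4C = 15; 3A + B + 8C = 28; 5A + B + 32C = 102.
Subtracting the first from the second: A + 4C = 13.
Subtracting the second from the third: 2A + 24C = 74.
Solving: C = 3, A = 1, then B = 1.
Hence x_{13} = 1·13 + 1 + 3·8192 = 24590.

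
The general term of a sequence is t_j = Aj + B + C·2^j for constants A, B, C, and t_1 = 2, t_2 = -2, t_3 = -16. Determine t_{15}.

At j = 1, 2, 3: A + B + 2C = 2; 2A + B + 4C = -2; 3A + B + 8C = -16.
Subtracting the first from the second: A + 2C = -4.
Subtracting the second from the third: A + 4C = -14.
Solving: C = -5, A = 6, then B = 6.
Hence t_{15} = 6·15 + 6 + (-5)·32768 = -163744.

-163744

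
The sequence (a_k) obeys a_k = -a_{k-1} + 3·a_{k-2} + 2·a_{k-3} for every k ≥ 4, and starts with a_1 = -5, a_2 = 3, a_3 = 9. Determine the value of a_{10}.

-1026

Applying the relation repeatedly:
a_4 = -10;  a_5 = 43;  a_6 = -55;  a_7 = 164;  a_8 = -243;  a_9 = 625;  a_{10} = -1026.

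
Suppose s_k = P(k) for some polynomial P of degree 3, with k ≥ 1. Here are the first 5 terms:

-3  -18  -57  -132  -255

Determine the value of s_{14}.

-5502

1st diffs: -15, -39, -75, -123.
2nd diffs: -24, -36, -48.
3rd diffs: -12, -12 (constant).
Newton forward-difference form: s_k = -3 + (-15)·C(k-1,1) + (-24)·C(k-1,2) + (-12)·C(k-1,3).
At k = 14: k-1 = 13, so s_{14} = -3 - 195 - 1872 - 3432 = -5502.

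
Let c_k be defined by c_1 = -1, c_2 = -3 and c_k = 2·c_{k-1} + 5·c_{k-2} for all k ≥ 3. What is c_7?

Iterate the recurrence:
c_3 = -11  c_4 = -37  c_5 = -129  c_6 = -443  c_7 = -1531.

-1531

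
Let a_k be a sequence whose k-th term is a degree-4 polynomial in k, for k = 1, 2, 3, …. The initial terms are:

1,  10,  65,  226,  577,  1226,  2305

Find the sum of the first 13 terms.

87659

1st diffs: 9, 55, 161, 351, 649, 1079.
2nd diffs: 46, 106, 190, 298, 430.
3rd diffs: 60, 84, 108, 132.
4th diffs: 24, 24, 24 (constant).
So a_k = k^4 - 2k^2 + 2.
Continuing: …, 3970, 6401, 9802, 14401, …, a_{13} = 28225.
Summing k = 1..13 (13 terms) gives 87659.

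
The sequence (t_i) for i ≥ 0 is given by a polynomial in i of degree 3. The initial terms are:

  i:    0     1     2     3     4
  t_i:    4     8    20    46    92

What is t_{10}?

1st diffs: 4, 12, 26, 46.
2nd diffs: 8, 14, 20.
3rd diffs: 6, 6 (constant).
Newton forward-difference form: t_i = 4 + 4·C(i,1) + 8·C(i,2) + 6·C(i,3).
At i = 10: i = 10, so t_{10} = 4 + 40 + 360 + 720 = 1124.

1124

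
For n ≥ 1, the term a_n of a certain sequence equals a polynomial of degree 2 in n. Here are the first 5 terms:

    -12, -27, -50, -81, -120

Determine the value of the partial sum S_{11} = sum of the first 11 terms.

1st diffs: -15, -23, -31, -39.
2nd diffs: -8, -8, -8 (constant).
So a_n = -4n^2 - 3n - 5.
Continuing: …, -167, -222, -285, -356, …, a_{11} = -522.
Summing n = 1..11 (11 terms) gives -2277.

-2277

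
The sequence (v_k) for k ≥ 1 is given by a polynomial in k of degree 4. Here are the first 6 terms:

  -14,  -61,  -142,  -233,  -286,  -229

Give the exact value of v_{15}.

1st diffs: -47, -81, -91, -53, 57.
2nd diffs: -34, -10, 38, 110.
3rd diffs: 24, 48, 72.
4th diffs: 24, 24 (constant).
Newton forward-difference form: v_k = -14 + (-47)·C(k-1,1) + (-34)·C(k-1,2) + 24·C(k-1,3) + 24·C(k-1,4).
At k = 15: k-1 = 14, so v_{15} = -14 - 658 - 3094 + 8736 + 24024 = 28994.

28994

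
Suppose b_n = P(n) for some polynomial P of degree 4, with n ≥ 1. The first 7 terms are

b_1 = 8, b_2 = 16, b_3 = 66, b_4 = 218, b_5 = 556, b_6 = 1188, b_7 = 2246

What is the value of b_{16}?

64598

1st diffs: 8, 50, 152, 338, 632, 1058.
2nd diffs: 42, 102, 186, 294, 426.
3rd diffs: 60, 84, 108, 132.
4th diffs: 24, 24, 24 (constant).
Newton forward-difference form: b_n = 8 + 8·C(n-1,1) + 42·C(n-1,2) + 60·C(n-1,3) + 24·C(n-1,4).
At n = 16: n-1 = 15, so b_{16} = 8 + 120 + 4410 + 27300 + 32760 = 64598.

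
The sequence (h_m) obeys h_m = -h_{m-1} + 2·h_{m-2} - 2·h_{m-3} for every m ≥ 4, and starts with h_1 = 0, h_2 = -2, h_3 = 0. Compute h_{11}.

1032

Iterate the recurrence:
h_4 = -4, h_5 = 8, h_6 = -16, h_7 = 40, h_8 = -88, h_9 = 200, h_{10} = -456, h_{11} = 1032.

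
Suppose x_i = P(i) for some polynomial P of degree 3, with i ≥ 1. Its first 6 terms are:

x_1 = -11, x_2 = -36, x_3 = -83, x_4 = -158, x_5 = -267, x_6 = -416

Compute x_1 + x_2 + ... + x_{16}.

-26416

1st diffs: -25, -47, -75, -109, -149.
2nd diffs: -22, -28, -34, -40.
3rd diffs: -6, -6, -6 (constant).
Newton forward-difference form: x_i = -11 + (-25)·C(i-1,1) + (-22)·C(i-1,2) + (-6)·C(i-1,3).
Continuing: …, -611, -858, -1163, -1532, …, x_{16} = -5426.
Summing i = 1..16 (16 terms) gives -26416.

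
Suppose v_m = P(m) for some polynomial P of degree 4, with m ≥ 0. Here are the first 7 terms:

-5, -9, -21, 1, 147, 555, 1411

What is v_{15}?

1st diffs: -4, -12, 22, 146, 408, 856.
2nd diffs: -8, 34, 124, 262, 448.
3rd diffs: 42, 90, 138, 186.
4th diffs: 48, 48, 48 (constant).
Newton forward-difference form: v_m = -5 + (-4)·C(m,1) + (-8)·C(m,2) + 42·C(m,3) + 48·C(m,4).
At m = 15: m = 15, so v_{15} = -5 - 60 - 840 + 19110 + 65520 = 83725.

83725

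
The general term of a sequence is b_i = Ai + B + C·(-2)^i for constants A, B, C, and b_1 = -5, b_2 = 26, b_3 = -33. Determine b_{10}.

At i = 1, 2, 3: A + B - 2C = -5; 2A + B + 4C = 26; 3A + B - 8C = -33.
Subtracting the first from the second: A + 6C = 31.
Subtracting the second from the third: A - 12C = -59.
Solving: C = 5, A = 1, then B = 4.
So b_i = 1·i + 4 + 5·(-2)^i; at i=10 this is 5134.

5134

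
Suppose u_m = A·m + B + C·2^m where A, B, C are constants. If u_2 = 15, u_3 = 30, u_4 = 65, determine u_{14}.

The three given values yield: 2A + B + 4C = 15; 3A + B + 8C = 30; 4A + B + 16C = 65.
Subtracting the first from the second: A + 4C = 15.
Subtracting the second from the third: A + 8C = 35.
Solving: C = 5, A = -5, then B = 5.
Therefore u_{14} = -70 + 5 + 5·16384 = 81855.

81855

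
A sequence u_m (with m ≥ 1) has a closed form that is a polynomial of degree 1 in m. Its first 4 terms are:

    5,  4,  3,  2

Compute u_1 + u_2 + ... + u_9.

9

1st diffs: -1, -1, -1 (constant).
So u_m = -m + 6.
Continuing: …, 1, 0, -1, -2, …, u_9 = -3.
Summing m = 1..9 (9 terms) gives 9.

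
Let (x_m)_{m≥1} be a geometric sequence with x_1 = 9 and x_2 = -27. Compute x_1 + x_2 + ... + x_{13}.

3587229

Common ratio r = -3.
x_m = 9·(-3)^(m-1).
S = 9·((-3)^13 - 1)/(-3 - 1) = 9·(-1594323 - 1)/(-4) = 3587229.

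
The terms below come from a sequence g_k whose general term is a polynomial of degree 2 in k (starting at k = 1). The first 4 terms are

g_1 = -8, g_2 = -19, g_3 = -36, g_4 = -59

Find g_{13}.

-536

1st diffs: -11, -17, -23.
2nd diffs: -6, -6 (constant).
Newton forward-difference form: g_k = -8 + (-11)·C(k-1,1) + (-6)·C(k-1,2).
At k = 13: k-1 = 12, so g_{13} = -8 - 132 - 396 = -536.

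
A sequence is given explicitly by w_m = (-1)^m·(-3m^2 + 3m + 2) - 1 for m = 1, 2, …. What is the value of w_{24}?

(-1)^24 = 1; -3m^2 + 3m + 2 at m=24 is -1654; so w_{24} = -1655.

-1655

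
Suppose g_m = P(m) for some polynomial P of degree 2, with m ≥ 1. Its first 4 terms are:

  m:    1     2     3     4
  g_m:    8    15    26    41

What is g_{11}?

258

1st diffs: 7, 11, 15.
2nd diffs: 4, 4 (constant).
Newton forward-difference form: g_m = 8 + 7·C(m-1,1) + 4·C(m-1,2).
At m = 11: m-1 = 10, so g_{11} = 8 + 70 + 180 = 258.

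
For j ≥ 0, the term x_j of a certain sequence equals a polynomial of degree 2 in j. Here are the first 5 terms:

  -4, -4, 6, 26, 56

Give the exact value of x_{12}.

656

1st diffs: 0, 10, 20, 30.
2nd diffs: 10, 10, 10 (constant).
So x_j = 5j^2 - 5j - 4.
Evaluating at j = 12 gives x_{12} = 656.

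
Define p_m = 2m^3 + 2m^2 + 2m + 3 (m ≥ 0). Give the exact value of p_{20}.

16843

p_{20} = 2·20^3 + 2·20^2 + 2·20 + 3 = 16843.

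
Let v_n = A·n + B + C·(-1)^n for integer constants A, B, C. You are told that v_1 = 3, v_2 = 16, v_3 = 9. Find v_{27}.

Plug in n = 1, 2, 3: A + B - C = 3; 2A + B + C = 16; 3A + B - C = 9.
Subtracting the first from the second: A + 2C = 13.
Subtracting the second from the third: A - 2C = -7.
Solving: C = 5, A = 3, then B = 5.
So v_n = 3·n + 5 + 5·(-1)^n; at n=27 this is 81.

81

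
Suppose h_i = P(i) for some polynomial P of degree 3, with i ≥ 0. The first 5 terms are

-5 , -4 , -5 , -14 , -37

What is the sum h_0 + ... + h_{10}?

1st diffs: 1, -1, -9, -23.
2nd diffs: -2, -8, -14.
3rd diffs: -6, -6 (constant).
So h_i = -i^3 + 2i^2 - 5.
Continuing: …, -80, -149, -250, -389, …, h_{10} = -805.
Summing i = 0..10 (11 terms) gives -2310.

-2310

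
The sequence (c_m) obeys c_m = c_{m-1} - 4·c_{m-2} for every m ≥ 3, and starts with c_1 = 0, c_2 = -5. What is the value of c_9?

Applying the relation repeatedly:
c_3 = -5  c_4 = 15  c_5 = 35  c_6 = -25  c_7 = -165  c_8 = -65  c_9 = 595.

595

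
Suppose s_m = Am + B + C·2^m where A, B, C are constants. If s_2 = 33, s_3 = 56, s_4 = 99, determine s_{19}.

Plug in m = 2, 3, 4: 2A + B + 4C = 33; 3A + B + 8C = 56; 4A + B + 16C = 99.
Subtracting the first from the second: A + 4C = 23.
Subtracting the second from the third: A + 8C = 43.
Solving: C = 5, A = 3, then B = 7.
Therefore s_{19} = 57 + 7 + 5·524288 = 2621504.

2621504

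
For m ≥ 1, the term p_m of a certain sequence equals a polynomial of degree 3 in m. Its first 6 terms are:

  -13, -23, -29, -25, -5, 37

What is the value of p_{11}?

1st diffs: -10, -6, 4, 20, 42.
2nd diffs: 4, 10, 16, 22.
3rd diffs: 6, 6, 6 (constant).
So p_m = m^3 - 4m^2 - 5m - 5.
Evaluating at m = 11 gives p_{11} = 787.

787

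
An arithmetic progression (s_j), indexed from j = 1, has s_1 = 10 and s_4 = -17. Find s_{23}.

-188

Common difference d = (-17 - 10) / (4 - 1) = -9.
s_j = 10 + (j - 1)·(-9).
s_{23} = 10 + 22·(-9) = -188.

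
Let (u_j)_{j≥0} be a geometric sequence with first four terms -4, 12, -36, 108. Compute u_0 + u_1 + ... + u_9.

59048

Common ratio r = -3.
u_j = (-4)·(-3)^(j-0).
S = (-4)·((-3)^10 - 1)/(-3 - 1) = (-4)·(59049 - 1)/(-4) = 59048.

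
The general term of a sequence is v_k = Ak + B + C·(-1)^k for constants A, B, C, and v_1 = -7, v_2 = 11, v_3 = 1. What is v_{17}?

57

Write the equations: A + B - C = -7; 2A + B + C = 11; 3A + B - C = 1.
Subtracting the first from the second: A + 2C = 18.
Subtracting the second from the third: A - 2C = -10.
Solving: C = 7, A = 4, then B = -4.
So v_k = 4·k + (-4) + 7·(-1)^k; at k=17 this is 57.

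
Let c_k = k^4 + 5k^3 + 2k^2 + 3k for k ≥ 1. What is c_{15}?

67995

c_{15} = 1·15^4 + 5·15^3 + 2·15^2 + 3·15 = 67995.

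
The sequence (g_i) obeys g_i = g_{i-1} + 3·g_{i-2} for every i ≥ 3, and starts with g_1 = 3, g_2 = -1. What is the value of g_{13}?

17987

Iterate the recurrence:
g_3 = 8  g_4 = 5  g_5 = 29  …  g_{10} = 1445  g_{11} = 3413  g_{12} = 7748  g_{13} = 17987.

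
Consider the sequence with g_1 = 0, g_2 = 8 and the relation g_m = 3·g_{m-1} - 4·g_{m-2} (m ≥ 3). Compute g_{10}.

680

Step forward from the initial values:
g_3 = 24  g_4 = 40  g_5 = 24  g_6 = -88  g_7 = -360  g_8 = -728  g_9 = -744  g_{10} = 680.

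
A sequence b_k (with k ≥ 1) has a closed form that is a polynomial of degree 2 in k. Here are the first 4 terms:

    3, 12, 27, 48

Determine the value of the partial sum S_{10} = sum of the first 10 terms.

1155

1st diffs: 9, 15, 21.
2nd diffs: 6, 6 (constant).
So b_k = 3k^2.
Continuing: …, 75, 108, 147, 192, …, b_{10} = 300.
Summing k = 1..10 (10 terms) gives 1155.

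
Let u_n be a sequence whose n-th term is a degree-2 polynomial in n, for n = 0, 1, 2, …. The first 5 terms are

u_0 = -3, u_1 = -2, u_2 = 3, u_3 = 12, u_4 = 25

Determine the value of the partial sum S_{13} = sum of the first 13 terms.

1st diffs: 1, 5, 9, 13.
2nd diffs: 4, 4, 4 (constant).
Newton forward-difference form: u_n = -3 + 1·C(n,1) + 4·C(n,2).
Continuing: …, 42, 63, 88, 117, …, u_{12} = 273.
Summing n = 0..12 (13 terms) gives 1183.

1183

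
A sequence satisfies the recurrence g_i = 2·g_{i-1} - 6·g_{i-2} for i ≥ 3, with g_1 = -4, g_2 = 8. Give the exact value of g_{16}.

Iterate the recurrence:
g_3 = 40  g_4 = 32  g_5 = -176  …  g_{13} = 175360  g_{14} = 753152  g_{15} = 454144  g_{16} = -3610624.

-3610624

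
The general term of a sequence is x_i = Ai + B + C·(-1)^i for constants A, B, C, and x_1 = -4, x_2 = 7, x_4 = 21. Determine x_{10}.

63

Write the equations: A + B - C = -4; 2A + B + C = 7; 4A + B + C = 21.
Subtracting the first from the second: A + 2C = 11.
Subtracting the second from the third: 2A = 14.
Solving: C = 2, A = 7, then B = -9.
Hence x_{10} = 7·10 + (-9) + 2·1 = 63.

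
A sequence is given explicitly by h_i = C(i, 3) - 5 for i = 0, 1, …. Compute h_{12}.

C(12, 3) = 220, so h_{12} = 215.

215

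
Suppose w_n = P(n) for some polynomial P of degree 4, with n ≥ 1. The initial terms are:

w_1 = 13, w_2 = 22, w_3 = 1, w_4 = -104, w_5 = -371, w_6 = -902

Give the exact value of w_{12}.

-18368

1st diffs: 9, -21, -105, -267, -531.
2nd diffs: -30, -84, -162, -264.
3rd diffs: -54, -78, -102.
4th diffs: -24, -24 (constant).
Newton forward-difference form: w_n = 13 + 9·C(n-1,1) + (-30)·C(n-1,2) + (-54)·C(n-1,3) + (-24)·C(n-1,4).
At n = 12: n-1 = 11, so w_{12} = 13 + 99 - 1650 - 8910 - 7920 = -18368.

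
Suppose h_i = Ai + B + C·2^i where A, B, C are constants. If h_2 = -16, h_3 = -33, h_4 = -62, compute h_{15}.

Write the equations: 2A + B + 4C = -16; 3A + B + 8C = -33; 4A + B + 16C = -62.
Subtracting the first from the second: A + 4C = -17.
Subtracting the second from the third: A + 8C = -29.
Solving: C = -3, A = -5, then B = 6.
So h_i = -5·i + 6 + (-3)·2^i; at i=15 this is -98373.

-98373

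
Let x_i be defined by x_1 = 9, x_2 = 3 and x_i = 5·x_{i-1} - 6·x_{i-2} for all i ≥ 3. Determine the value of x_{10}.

-282957

Compute successive terms:
x_3 = -39  x_4 = -213  x_5 = -831  x_6 = -2877  x_7 = -9399  x_8 = -29733  x_9 = -92271  x_{10} = -282957.
(Characteristic roots are 3 and 2.)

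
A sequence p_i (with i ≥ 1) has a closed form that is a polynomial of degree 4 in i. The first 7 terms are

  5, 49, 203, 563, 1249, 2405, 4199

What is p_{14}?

53773

1st diffs: 44, 154, 360, 686, 1156, 1794.
2nd diffs: 110, 206, 326, 470, 638.
3rd diffs: 96, 120, 144, 168.
4th diffs: 24, 24, 24 (constant).
Newton forward-difference form: p_i = 5 + 44·C(i-1,1) + 110·C(i-1,2) + 96·C(i-1,3) + 24·C(i-1,4).
At i = 14: i-1 = 13, so p_{14} = 5 + 572 + 8580 + 27456 + 17160 = 53773.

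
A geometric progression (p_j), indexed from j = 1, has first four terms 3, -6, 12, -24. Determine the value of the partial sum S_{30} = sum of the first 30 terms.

-1073741823

Common ratio r = -2.
p_j = 3·(-2)^(j-1).
S = 3·((-2)^30 - 1)/(-2 - 1) = 3·(1073741824 - 1)/(-3) = -1073741823.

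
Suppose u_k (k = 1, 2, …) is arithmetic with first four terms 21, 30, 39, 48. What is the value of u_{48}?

444

Common difference d = 9.
u_k = 21 + (k - 1)·9.
u_{48} = 21 + 47·9 = 444.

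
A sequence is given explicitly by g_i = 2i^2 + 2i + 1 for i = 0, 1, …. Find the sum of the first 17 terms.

3281

Over i = 0..16: Σi = 136, Σi² = 1496.
Total = (2)·1496 + (2)·136 + (1)·17 = 3281.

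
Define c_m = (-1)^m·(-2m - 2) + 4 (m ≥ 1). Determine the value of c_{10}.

-18

(-1)^10 = 1; -2m - 2 at m=10 is -22; so c_{10} = -18.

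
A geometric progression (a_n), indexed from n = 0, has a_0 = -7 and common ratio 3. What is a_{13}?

a_n = (-7)·3^(n-0).
a_{13} = (-7)·3^13 = -11160261.

-11160261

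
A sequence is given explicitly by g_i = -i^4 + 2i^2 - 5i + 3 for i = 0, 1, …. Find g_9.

-6441

g_9 = -1·9^4 + 2·9^2 - 5·9 + 3 = -6441.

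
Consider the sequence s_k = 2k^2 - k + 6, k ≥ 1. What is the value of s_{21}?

s_{21} = 2·21^2 - 1·21 + 6 = 867.

867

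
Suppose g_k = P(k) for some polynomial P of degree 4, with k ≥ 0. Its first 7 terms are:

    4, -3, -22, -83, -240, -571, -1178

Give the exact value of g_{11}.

1st diffs: -7, -19, -61, -157, -331, -607.
2nd diffs: -12, -42, -96, -174, -276.
3rd diffs: -30, -54, -78, -102.
4th diffs: -24, -24, -24 (constant).
So g_k = -k^4 + k^3 - 2k^2 - 5k + 4.
Evaluating at k = 11 gives g_{11} = -13603.

-13603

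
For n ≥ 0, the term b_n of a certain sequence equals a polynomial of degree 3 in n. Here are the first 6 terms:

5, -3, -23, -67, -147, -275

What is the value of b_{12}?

-3523

1st diffs: -8, -20, -44, -80, -128.
2nd diffs: -12, -24, -36, -48.
3rd diffs: -12, -12, -12 (constant).
Newton forward-difference form: b_n = 5 + (-8)·C(n,1) + (-12)·C(n,2) + (-12)·C(n,3).
At n = 12: n = 12, so b_{12} = 5 - 96 - 792 - 2640 = -3523.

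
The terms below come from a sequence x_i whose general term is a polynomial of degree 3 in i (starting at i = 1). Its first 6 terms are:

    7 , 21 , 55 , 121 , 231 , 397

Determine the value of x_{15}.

1st diffs: 14, 34, 66, 110, 166.
2nd diffs: 20, 32, 44, 56.
3rd diffs: 12, 12, 12 (constant).
Newton forward-difference form: x_i = 7 + 14·C(i-1,1) + 20·C(i-1,2) + 12·C(i-1,3).
At i = 15: i-1 = 14, so x_{15} = 7 + 196 + 1820 + 4368 = 6391.

6391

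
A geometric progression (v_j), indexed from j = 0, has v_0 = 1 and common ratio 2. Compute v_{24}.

16777216

v_j = 1·2^(j-0).
v_{24} = 1·2^24 = 16777216.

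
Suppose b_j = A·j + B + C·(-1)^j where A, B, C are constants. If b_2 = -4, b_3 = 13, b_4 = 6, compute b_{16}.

66

Plug in j = 2, 3, 4: 2A + B + C = -4; 3A + B - C = 13; 4A + B + C = 6.
Subtracting the first from the second: A - 2C = 17.
Subtracting the second from the third: A + 2C = -7.
Solving: C = -6, A = 5, then B = -8.
So b_j = 5·j + (-8) + (-6)·(-1)^j; at j=16 this is 66.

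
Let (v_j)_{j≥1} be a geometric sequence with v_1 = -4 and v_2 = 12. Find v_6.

Common ratio r = -3.
v_j = (-4)·(-3)^(j-1).
v_6 = (-4)·(-3)^5 = 972.

972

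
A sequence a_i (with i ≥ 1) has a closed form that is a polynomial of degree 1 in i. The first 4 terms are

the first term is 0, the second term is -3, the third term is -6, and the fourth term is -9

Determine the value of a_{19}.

1st diffs: -3, -3, -3 (constant).
So a_i = -3i + 3.
Evaluating at i = 19 gives a_{19} = -54.

-54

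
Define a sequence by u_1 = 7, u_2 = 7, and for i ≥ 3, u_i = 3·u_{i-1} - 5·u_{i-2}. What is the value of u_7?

Applying the relation repeatedly:
u_3 = -14  u_4 = -77  u_5 = -161  u_6 = -98  u_7 = 511.

511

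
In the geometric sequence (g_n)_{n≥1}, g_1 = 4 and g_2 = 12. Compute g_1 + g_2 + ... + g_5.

484

Common ratio r = 3.
g_n = 4·3^(n-1).
S = 4·(3^5 - 1)/(3 - 1) = 4·(243 - 1)/(2) = 484.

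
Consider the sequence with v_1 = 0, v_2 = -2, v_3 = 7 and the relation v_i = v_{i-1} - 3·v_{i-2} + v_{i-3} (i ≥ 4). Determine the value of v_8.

117

v_4 = 13, v_5 = -10, v_6 = -42, v_7 = 1, v_8 = 117.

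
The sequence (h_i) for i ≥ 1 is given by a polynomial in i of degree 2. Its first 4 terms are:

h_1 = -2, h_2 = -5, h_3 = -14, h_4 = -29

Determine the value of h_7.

1st diffs: -3, -9, -15.
2nd diffs: -6, -6 (constant).
Newton forward-difference form: h_i = -2 + (-3)·C(i-1,1) + (-6)·C(i-1,2).
At i = 7: i-1 = 6, so h_7 = -2 - 18 - 90 = -110.

-110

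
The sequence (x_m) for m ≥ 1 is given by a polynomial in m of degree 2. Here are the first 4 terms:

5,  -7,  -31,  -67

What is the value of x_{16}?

-1435

1st diffs: -12, -24, -36.
2nd diffs: -12, -12 (constant).
Newton forward-difference form: x_m = 5 + (-12)·C(m-1,1) + (-12)·C(m-1,2).
At m = 16: m-1 = 15, so x_{16} = 5 - 180 - 1260 = -1435.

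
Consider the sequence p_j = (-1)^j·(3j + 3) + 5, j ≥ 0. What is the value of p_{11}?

(-1)^11 = -1; 3j + 3 at j=11 is 36; so p_{11} = -31.

-31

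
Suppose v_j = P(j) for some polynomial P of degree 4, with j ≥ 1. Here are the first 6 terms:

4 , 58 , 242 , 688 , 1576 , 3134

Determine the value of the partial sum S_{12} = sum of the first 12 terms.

1st diffs: 54, 184, 446, 888, 1558.
2nd diffs: 130, 262, 442, 670.
3rd diffs: 132, 180, 228.
4th diffs: 48, 48 (constant).
Newton forward-difference form: v_j = 4 + 54·C(j-1,1) + 130·C(j-1,2) + 132·C(j-1,3) + 48·C(j-1,4).
Continuing: …, 5638, 9412, 14828, 22306, …, v_{12} = 45368.
Summing j = 1..12 (12 terms) gives 135568.

135568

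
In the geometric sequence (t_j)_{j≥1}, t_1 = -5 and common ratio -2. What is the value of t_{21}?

t_j = (-5)·(-2)^(j-1).
t_{21} = (-5)·(-2)^20 = -5242880.

-5242880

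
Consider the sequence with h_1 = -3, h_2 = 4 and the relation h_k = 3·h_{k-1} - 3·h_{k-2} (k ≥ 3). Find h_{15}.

15309

Step forward from the initial values:
h_3 = 21; h_4 = 51; h_5 = 90; …; h_{12} = -3159; h_{13} = -2187; h_{14} = 2916; h_{15} = 15309.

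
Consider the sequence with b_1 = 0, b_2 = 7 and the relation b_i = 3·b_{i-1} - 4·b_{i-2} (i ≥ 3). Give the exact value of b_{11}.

b_3 = 21; b_4 = 35; b_5 = 21; b_6 = -77; b_7 = -315; b_8 = -637; b_9 = -651; b_{10} = 595; b_{11} = 4389.

4389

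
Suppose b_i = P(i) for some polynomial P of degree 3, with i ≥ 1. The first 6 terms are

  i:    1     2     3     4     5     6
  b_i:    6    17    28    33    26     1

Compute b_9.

1st diffs: 11, 11, 5, -7, -25.
2nd diffs: 0, -6, -12, -18.
3rd diffs: -6, -6, -6 (constant).
Newton forward-difference form: b_i = 6 + 11·C(i-1,1) + (-6)·C(i-1,3).
At i = 9: i-1 = 8, so b_9 = 6 + 88 - 336 = -242.

-242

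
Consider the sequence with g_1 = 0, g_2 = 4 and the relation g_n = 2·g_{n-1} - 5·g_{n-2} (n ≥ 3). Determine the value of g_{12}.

Applying the relation repeatedly:
g_3 = 8, g_4 = -4, g_5 = -48, g_6 = -76, g_7 = 88, g_8 = 556, g_9 = 672, g_{10} = -1436, g_{11} = -6232, g_{12} = -5284.

-5284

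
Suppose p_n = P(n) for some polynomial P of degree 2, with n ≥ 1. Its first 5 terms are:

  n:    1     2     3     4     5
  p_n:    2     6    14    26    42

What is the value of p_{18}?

614

1st diffs: 4, 8, 12, 16.
2nd diffs: 4, 4, 4 (constant).
So p_n = 2n^2 - 2n + 2.
Evaluating at n = 18 gives p_{18} = 614.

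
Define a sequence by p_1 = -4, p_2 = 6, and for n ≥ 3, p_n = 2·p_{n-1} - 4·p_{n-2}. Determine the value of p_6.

-224

Iterate the recurrence:
p_3 = 28; p_4 = 32; p_5 = -48; p_6 = -224.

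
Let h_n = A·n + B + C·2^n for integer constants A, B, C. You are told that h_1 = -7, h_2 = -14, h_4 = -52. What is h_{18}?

-786450

Write the equations: A + B + 2C = -7; 2A + B + 4C = -14; 4A + B + 16C = -52.
Subtracting the first from the second: A + 2C = -7.
Subtracting the second from the third: 2A + 12C = -38.
Solving: C = -3, A = -1, then B = 0.
Therefore h_{18} = -18 + 0 + (-3)·262144 = -786450.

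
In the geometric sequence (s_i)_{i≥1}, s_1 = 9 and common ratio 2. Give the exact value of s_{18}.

1179648

s_i = 9·2^(i-1).
s_{18} = 9·2^17 = 1179648.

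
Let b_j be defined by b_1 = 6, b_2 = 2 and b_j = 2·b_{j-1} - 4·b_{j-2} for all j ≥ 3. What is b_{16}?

Iterate the recurrence:
b_3 = -20;  b_4 = -48;  b_5 = -16;  …;  b_{13} = 24576;  b_{14} = 8192;  b_{15} = -81920;  b_{16} = -196608.

-196608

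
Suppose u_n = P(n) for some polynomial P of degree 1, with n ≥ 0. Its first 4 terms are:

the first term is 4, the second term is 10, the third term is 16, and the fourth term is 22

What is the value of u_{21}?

1st diffs: 6, 6, 6 (constant).
So u_n = 6n + 4.
Evaluating at n = 21 gives u_{21} = 130.

130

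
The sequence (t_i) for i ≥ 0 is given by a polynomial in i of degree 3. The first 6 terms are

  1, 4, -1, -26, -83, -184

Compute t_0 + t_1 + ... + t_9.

-3335

1st diffs: 3, -5, -25, -57, -101.
2nd diffs: -8, -20, -32, -44.
3rd diffs: -12, -12, -12 (constant).
So t_i = -2i^3 + 2i^2 + 3i + 1.
Continuing: -341, -566, -871, -1268.
Summing i = 0..9 (10 terms) gives -3335.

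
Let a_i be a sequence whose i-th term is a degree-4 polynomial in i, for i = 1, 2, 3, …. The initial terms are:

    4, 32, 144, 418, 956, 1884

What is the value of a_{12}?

1st diffs: 28, 112, 274, 538, 928.
2nd diffs: 84, 162, 264, 390.
3rd diffs: 78, 102, 126.
4th diffs: 24, 24 (constant).
Newton forward-difference form: a_i = 4 + 28·C(i-1,1) + 84·C(i-1,2) + 78·C(i-1,3) + 24·C(i-1,4).
At i = 12: i-1 = 11, so a_{12} = 4 + 308 + 4620 + 12870 + 7920 = 25722.

25722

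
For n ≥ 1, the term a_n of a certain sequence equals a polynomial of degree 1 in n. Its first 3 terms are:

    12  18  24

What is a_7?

1st diffs: 6, 6 (constant).
So a_n = 6n + 6.
Evaluating at n = 7 gives a_7 = 48.

48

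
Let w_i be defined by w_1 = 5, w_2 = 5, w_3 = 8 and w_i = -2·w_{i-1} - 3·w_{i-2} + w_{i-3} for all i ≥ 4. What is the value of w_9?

-91

Step forward from the initial values:
w_4 = -26  w_5 = 33  w_6 = 20  w_7 = -165  w_8 = 303  w_9 = -91.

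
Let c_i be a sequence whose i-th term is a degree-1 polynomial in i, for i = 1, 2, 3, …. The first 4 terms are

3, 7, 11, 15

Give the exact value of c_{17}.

67

1st diffs: 4, 4, 4 (constant).
So c_i = 4i - 1.
Evaluating at i = 17 gives c_{17} = 67.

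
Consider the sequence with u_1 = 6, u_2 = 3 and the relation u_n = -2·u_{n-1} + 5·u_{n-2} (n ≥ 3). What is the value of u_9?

Iterate the recurrence:
u_3 = 24, u_4 = -33, u_5 = 186, u_6 = -537, u_7 = 2004, u_8 = -6693, u_9 = 23406.

23406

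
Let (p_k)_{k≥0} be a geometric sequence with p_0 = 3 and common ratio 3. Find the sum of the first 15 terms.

p_k = 3·3^(k-0).
S = 3·(3^15 - 1)/(3 - 1) = 3·(14348907 - 1)/(2) = 21523359.

21523359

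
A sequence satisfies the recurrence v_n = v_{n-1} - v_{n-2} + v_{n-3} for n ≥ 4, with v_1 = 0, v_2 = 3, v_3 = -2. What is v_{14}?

Compute successive terms:
v_4 = -5, v_5 = 0, v_6 = 3, …, v_{11} = -2, v_{12} = -5, v_{13} = 0, v_{14} = 3.

3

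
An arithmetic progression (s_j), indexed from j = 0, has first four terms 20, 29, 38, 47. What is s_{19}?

Common difference d = 9.
s_j = 20 + (j - 0)·9.
s_{19} = 20 + 19·9 = 191.

191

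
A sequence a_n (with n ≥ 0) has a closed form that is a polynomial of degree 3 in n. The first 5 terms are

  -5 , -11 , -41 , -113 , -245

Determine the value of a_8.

1st diffs: -6, -30, -72, -132.
2nd diffs: -24, -42, -60.
3rd diffs: -18, -18 (constant).
Newton forward-difference form: a_n = -5 + (-6)·C(n,1) + (-24)·C(n,2) + (-18)·C(n,3).
At n = 8: n = 8, so a_8 = -5 - 48 - 672 - 1008 = -1733.

-1733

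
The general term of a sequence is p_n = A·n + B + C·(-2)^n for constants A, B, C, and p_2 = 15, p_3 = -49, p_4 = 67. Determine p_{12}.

20435

At n = 2, 3, 4: 2A + B + 4C = 15; 3A + B - 8C = -49; 4A + B + 16C = 67.
Subtracting the first from the second: A - 12C = -64.
Subtracting the second from the third: A + 24C = 116.
Solving: C = 5, A = -4, then B = 3.
Hence p_{12} = -4·12 + 3 + 5·4096 = 20435.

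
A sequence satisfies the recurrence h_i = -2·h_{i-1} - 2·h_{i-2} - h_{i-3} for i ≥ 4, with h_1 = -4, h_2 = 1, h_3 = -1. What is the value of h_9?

Step forward from the initial values:
h_4 = 4, h_5 = -7, h_6 = 7, h_7 = -4, h_8 = 1, h_9 = -1.

-1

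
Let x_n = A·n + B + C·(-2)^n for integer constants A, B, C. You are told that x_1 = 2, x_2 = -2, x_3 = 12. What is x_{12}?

-4074

Plug in n = 1, 2, 3: A + B - 2C = 2; 2A + B + 4C = -2; 3A + B - 8C = 12.
Subtracting the first from the second: A + 6C = -4.
Subtracting the second from the third: A - 12C = 14.
Solving: C = -1, A = 2, then B = -2.
So x_n = 2·n + (-2) + (-1)·(-2)^n; at n=12 this is -4074.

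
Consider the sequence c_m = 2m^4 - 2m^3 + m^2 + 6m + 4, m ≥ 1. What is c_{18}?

c_{18} = 2·18^4 - 2·18^3 + 1·18^2 + 6·18 + 4 = 198724.

198724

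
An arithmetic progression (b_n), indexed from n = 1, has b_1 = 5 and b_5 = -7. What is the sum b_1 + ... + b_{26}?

Common difference d = (-7 - 5) / (5 - 1) = -3.
b_n = 5 + (n - 1)·(-3).
b_{26} = -70; S = 26·(5 + (-70))/2 = -845.

-845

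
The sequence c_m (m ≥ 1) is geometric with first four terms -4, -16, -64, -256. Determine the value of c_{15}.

Common ratio r = 4.
c_m = (-4)·4^(m-1).
c_{15} = (-4)·4^14 = -1073741824.

-1073741824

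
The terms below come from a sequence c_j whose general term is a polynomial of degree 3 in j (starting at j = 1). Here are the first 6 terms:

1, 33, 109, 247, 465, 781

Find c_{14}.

1st diffs: 32, 76, 138, 218, 316.
2nd diffs: 44, 62, 80, 98.
3rd diffs: 18, 18, 18 (constant).
So c_j = 3j^3 + 4j^2 - j - 5.
Evaluating at j = 14 gives c_{14} = 8997.

8997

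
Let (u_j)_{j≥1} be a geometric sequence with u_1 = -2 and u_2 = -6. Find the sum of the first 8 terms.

-6560

Common ratio r = 3.
u_j = (-2)·3^(j-1).
S = (-2)·(3^8 - 1)/(3 - 1) = (-2)·(6561 - 1)/(2) = -6560.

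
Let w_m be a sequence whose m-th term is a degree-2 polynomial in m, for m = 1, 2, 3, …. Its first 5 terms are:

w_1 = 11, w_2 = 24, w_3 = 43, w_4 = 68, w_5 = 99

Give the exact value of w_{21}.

1st diffs: 13, 19, 25, 31.
2nd diffs: 6, 6, 6 (constant).
Newton forward-difference form: w_m = 11 + 13·C(m-1,1) + 6·C(m-1,2).
At m = 21: m-1 = 20, so w_{21} = 11 + 260 + 1140 = 1411.

1411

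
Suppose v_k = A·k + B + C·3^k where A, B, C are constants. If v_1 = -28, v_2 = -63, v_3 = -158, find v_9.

Write the equations: A + B + 3C = -28; 2A + B + 9C = -63; 3A + B + 27C = -158.
Subtracting the first from the second: A + 6C = -35.
Subtracting the second from the third: A + 18C = -95.
Solving: C = -5, A = -5, then B = -8.
So v_k = -5·k + (-8) + (-5)·3^k; at k=9 this is -98468.

-98468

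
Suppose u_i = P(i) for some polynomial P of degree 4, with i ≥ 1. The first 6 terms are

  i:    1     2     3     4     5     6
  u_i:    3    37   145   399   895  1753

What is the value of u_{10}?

1st diffs: 34, 108, 254, 496, 858.
2nd diffs: 74, 146, 242, 362.
3rd diffs: 72, 96, 120.
4th diffs: 24, 24 (constant).
So u_i = i^4 + 2i^3 + 5i - 5.
Evaluating at i = 10 gives u_{10} = 12045.

12045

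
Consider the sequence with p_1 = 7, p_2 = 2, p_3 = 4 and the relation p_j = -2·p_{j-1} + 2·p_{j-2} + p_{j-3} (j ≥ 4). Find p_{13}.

1159

Step forward from the initial values:
p_4 = 3;  p_5 = 4;  p_6 = 2;  p_7 = 7;  p_8 = -6;  p_9 = 28;  p_{10} = -61;  p_{11} = 172;  p_{12} = -438;  p_{13} = 1159.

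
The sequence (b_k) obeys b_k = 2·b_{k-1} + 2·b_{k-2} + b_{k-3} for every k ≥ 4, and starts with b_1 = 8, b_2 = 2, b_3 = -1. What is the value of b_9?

1343

Compute successive terms:
b_4 = 10;  b_5 = 20;  b_6 = 59;  b_7 = 168;  b_8 = 474;  b_9 = 1343.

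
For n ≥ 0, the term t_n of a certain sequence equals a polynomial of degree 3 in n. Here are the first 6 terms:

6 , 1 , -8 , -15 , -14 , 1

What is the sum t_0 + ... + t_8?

294

1st diffs: -5, -9, -7, 1, 15.
2nd diffs: -4, 2, 8, 14.
3rd diffs: 6, 6, 6 (constant).
Newton forward-difference form: t_n = 6 + (-5)·C(n,1) + (-4)·C(n,2) + 6·C(n,3).
Continuing: 36, 97, 190.
Summing n = 0..8 (9 terms) gives 294.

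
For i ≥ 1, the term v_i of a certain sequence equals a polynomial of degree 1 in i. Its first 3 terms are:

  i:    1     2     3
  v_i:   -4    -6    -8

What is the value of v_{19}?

1st diffs: -2, -2 (constant).
So v_i = -2i - 2.
Evaluating at i = 19 gives v_{19} = -40.

-40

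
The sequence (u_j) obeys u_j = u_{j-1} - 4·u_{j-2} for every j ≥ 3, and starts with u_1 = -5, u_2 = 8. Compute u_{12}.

14012

Applying the relation repeatedly:
u_3 = 28; u_4 = -4; u_5 = -116; u_6 = -100; u_7 = 364; u_8 = 764; u_9 = -692; u_{10} = -3748; u_{11} = -980; u_{12} = 14012.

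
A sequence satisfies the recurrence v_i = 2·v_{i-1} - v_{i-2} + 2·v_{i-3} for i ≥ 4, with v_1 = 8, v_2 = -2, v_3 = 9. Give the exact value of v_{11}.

Compute successive terms:
v_4 = 36, v_5 = 59, v_6 = 100, v_7 = 213, v_8 = 444, v_9 = 875, v_{10} = 1732, v_{11} = 3477.

3477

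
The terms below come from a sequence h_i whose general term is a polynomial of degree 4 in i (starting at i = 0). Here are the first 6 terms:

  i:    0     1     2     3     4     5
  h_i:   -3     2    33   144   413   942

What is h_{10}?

12737

1st diffs: 5, 31, 111, 269, 529.
2nd diffs: 26, 80, 158, 260.
3rd diffs: 54, 78, 102.
4th diffs: 24, 24 (constant).
So h_i = i^4 + 3i^3 - 3i^2 + 4i - 3.
Evaluating at i = 10 gives h_{10} = 12737.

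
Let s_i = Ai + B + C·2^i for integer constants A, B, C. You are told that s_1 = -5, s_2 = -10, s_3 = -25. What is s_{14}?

At i = 1, 2, 3: A + B + 2C = -5; 2A + B + 4C = -10; 3A + B + 8C = -25.
Subtracting the first from the second: A + 2C = -5.
Subtracting the second from the third: A + 4C = -15.
Solving: C = -5, A = 5, then B = 0.
Therefore s_{14} = 70 + 0 + (-5)·16384 = -81850.

-81850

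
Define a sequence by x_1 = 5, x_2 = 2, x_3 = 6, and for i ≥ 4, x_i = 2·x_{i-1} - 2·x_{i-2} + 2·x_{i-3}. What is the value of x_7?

Applying the relation repeatedly:
x_4 = 18, x_5 = 28, x_6 = 32, x_7 = 44.

44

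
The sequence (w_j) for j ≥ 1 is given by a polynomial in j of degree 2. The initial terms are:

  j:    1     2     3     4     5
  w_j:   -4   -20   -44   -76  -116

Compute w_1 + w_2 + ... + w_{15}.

1st diffs: -16, -24, -32, -40.
2nd diffs: -8, -8, -8 (constant).
Newton forward-difference form: w_j = -4 + (-16)·C(j-1,1) + (-8)·C(j-1,2).
Continuing: …, -164, -220, -284, -356, …, w_{15} = -956.
Summing j = 1..15 (15 terms) gives -5380.

-5380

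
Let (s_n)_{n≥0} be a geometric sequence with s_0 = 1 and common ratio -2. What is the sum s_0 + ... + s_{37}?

-91625968981

s_n = 1·(-2)^(n-0).
S = 1·((-2)^38 - 1)/(-2 - 1) = 1·(274877906944 - 1)/(-3) = -91625968981.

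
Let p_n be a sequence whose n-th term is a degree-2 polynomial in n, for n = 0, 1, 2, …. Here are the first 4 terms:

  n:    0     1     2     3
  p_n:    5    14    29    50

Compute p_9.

302

1st diffs: 9, 15, 21.
2nd diffs: 6, 6 (constant).
Newton forward-difference form: p_n = 5 + 9·C(n,1) + 6·C(n,2).
At n = 9: n = 9, so p_9 = 5 + 81 + 216 = 302.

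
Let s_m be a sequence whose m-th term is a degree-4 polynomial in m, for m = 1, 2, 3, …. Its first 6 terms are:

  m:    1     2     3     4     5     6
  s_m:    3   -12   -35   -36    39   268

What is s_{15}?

34009

1st diffs: -15, -23, -1, 75, 229.
2nd diffs: -8, 22, 76, 154.
3rd diffs: 30, 54, 78.
4th diffs: 24, 24 (constant).
Newton forward-difference form: s_m = 3 + (-15)·C(m-1,1) + (-8)·C(m-1,2) + 30·C(m-1,3) + 24·C(m-1,4).
At m = 15: m-1 = 14, so s_{15} = 3 - 210 - 728 + 10920 + 24024 = 34009.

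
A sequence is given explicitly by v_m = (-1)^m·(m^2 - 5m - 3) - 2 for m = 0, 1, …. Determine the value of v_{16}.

(-1)^16 = 1; m^2 - 5m - 3 at m=16 is 173; so v_{16} = 171.

171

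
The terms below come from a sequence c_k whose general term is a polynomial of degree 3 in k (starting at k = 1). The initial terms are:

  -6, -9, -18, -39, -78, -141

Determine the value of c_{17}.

1st diffs: -3, -9, -21, -39, -63.
2nd diffs: -6, -12, -18, -24.
3rd diffs: -6, -6, -6 (constant).
Newton forward-difference form: c_k = -6 + (-3)·C(k-1,1) + (-6)·C(k-1,2) + (-6)·C(k-1,3).
At k = 17: k-1 = 16, so c_{17} = -6 - 48 - 720 - 3360 = -4134.

-4134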